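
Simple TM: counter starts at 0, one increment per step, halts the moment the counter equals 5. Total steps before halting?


Counter starts at 0. Counting sequence:
  Step 1: counter = 1
  Step 2: counter = 2
  Step 3: counter = 3
  Step 4: counter = 4
  Step 5: counter = 5
Counter reached 5 -> halt
Total steps = 5

5


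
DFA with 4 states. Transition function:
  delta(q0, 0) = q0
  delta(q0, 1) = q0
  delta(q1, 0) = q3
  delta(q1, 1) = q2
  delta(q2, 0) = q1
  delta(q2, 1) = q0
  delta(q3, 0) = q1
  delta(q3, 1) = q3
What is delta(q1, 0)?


Looking up transition function:
delta(q1, 0) in the table
Row: q1, Column: 0
Result: q3

q3


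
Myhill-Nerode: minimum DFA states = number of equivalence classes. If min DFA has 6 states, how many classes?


Myhill-Nerode theorem:
Number of equivalence classes = number of states in minimal DFA
Minimal DFA states = 6
Therefore equivalence classes = 6

6


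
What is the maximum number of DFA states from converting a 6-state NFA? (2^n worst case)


NFA has 6 states
Subset construction: each DFA state = subset of NFA states
Maximum subsets = 2^6
2^6 = 64

64


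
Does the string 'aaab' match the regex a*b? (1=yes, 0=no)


Pattern: a*b
String: 'aaab'
Pattern requires: zero or more 'a's followed by exactly one 'b'
Found 3 leading 'a's
Remaining: 'b'
Remaining is exactly 'b' -> match
Result: 1

1


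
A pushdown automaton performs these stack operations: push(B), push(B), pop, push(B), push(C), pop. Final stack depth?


Tracing stack operations:
  push(B) -> stack = [B], depth=1
  push(B) -> stack = [B,B], depth=2
  pop -> removed B, stack = [B], depth=1
  push(B) -> stack = [B,B], depth=2
  push(C) -> stack = [B,B,C], depth=3
  pop -> removed C, stack = [B,B], depth=2
Final depth = 2

2


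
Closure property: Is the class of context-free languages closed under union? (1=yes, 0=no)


CFL closure properties:
  Closed under: union, concatenation, Kleene star
  NOT closed under: intersection, complement
Operation 'union' is in closed list -> Yes (closed)

1


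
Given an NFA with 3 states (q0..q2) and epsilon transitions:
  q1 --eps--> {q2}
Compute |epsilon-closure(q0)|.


Starting from q0
Initialize closure = {q0}
q0 has no outgoing epsilon transitions -> nothing to add
Final closure: {q0}
Size = 1

1


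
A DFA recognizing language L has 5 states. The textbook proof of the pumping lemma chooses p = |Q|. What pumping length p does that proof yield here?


Pumping lemma for regular languages (standard proof):
Take p = |Q|, the number of DFA states.
Any string of length >= |Q| passes through |Q|+1 states while reading its first |Q| symbols,
so by pigeonhole some state repeats, giving the loop that can be pumped.
Here |Q| = 5
Therefore the proof uses p = 5

5


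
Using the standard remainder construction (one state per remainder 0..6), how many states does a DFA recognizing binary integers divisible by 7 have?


Divisibility by 7 is tracked via the remainder mod 7: 0, 1, ..., 6
The construction assigns one state to each remainder
Number of remainders = 7

7


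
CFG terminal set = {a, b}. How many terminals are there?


Terminal symbols: a, b
Counting each: a (#1), b (#2)
Total = 2

2


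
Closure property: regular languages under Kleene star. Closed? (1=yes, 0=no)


Regular languages are closed under:
- Union (DFA product construction)
- Intersection (DFA product construction)
- Complement (swap accept/reject states)
- Concatenation (NFA construction)
- Kleene star (NFA construction)
Kleene star is in this list
Therefore: closed

1


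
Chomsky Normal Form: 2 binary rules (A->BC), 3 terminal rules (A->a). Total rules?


CNF allows two rule forms:
  A -> BC (binary): 2 rules
  A -> a (terminal): 3 rules
Total = 2 + 3 = 5

5


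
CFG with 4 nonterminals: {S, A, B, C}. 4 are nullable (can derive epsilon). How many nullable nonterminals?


Nonterminals: {S, A, B, C}
A nonterminal is nullable if it can derive epsilon
Counting nullable nonterminals: 4
Total nullable = 4

4


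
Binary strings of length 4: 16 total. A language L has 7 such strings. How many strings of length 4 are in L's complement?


Alphabet: {0,1}
String length: 4
Total strings of length 4 = 2^4 = 16
Strings in L = 7
Complement = total - |L|
= 16 - 7
= 9

9


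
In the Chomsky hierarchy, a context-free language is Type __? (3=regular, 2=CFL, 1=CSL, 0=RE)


Chomsky hierarchy levels:
  Type 3: Regular (DFA/NFA/regex)
  Type 2: Context-free (PDA)
  Type 1: Context-sensitive
  Type 0: Recursively enumerable (TM)
'context-free' corresponds to Type 2

2


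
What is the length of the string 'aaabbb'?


String: 'aaabbb'
Counting characters:
  'a' appears 3 time(s)
  'b' appears 3 time(s)
Total length = 3 + 3 = 6

6


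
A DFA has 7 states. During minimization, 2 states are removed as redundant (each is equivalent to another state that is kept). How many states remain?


Original DFA: 7 states
Redundant states removed: 2
Minimized states = original - removed
= 7 - 2
= 5

5


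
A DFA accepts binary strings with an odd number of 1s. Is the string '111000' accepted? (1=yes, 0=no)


DFA has 2 states: q_even (start, accept=no) and q_odd
Processing string '111000' character by character:
  Position 0: read '1', 1-count=1 -> q_odd
  Position 1: read '1', 1-count=2 -> q_even
  Position 2: read '1', 1-count=3 -> q_odd
  Position 3: read '0', 1-count=3 -> q_odd (no change)
  Position 4: read '0', 1-count=3 -> q_odd (no change)
  Position 5: read '0', 1-count=3 -> q_odd (no change)
Final state: q_odd, total 1s = 3 (odd); the DFA requires an odd count -> accept

1


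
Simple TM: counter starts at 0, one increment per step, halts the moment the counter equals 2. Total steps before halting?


Counter starts at 0. Counting sequence:
  Step 1: counter = 1
  Step 2: counter = 2
Counter reached 2 -> halt
Total steps = 2

2


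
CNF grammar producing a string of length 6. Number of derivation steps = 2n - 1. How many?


Chomsky Normal Form derivation:
String length n = 6
Each step either:
  - Splits a nonterminal into two (n-1 such steps)
  - Converts a nonterminal to terminal (n such steps)
Total = (n-1) + n = 2n - 1
= 2(6) - 1
= 12 - 1
= 11

11


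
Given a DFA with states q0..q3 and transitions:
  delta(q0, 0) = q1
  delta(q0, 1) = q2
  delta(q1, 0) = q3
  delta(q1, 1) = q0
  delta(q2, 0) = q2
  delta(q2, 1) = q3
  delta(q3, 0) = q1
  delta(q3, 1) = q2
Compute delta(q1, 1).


Looking up transition function:
delta(q1, 1) in the table
Row: q1, Column: 1
Result: q0

q0


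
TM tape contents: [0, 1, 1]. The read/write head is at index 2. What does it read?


Tape: [0, 1, 1]
Positions: 0 1 2
Values:    0 1 1
Head at position 2
tape[2] = 1

1


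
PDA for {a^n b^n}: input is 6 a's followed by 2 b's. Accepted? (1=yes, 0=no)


Language requires equal numbers of a's and b's
PDA pushes for each 'a', pops for each 'b'
Number of a's = 6
Number of b's = 2
6 != 2 -> Reject

0


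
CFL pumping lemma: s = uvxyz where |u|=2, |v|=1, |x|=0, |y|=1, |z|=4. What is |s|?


|s| = |u| + |v| + |x| + |y| + |z|
= 2 + 1 + 0 + 1 + 4
= 3 + 0 + 5
= 3 + 5
= 8

8


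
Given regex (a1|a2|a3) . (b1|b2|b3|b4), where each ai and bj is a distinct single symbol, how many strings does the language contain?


First group: 3 alternatives
Second group: 4 alternatives
Concatenation: each choice from group 1 pairs with each from group 2
Total = 3 x 4 = 12

12


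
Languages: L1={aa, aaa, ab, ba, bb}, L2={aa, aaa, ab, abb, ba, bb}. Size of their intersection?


L1 = {aa, aaa, ab, ba, bb}
L2 = {aa, aaa, ab, abb, ba, bb}
Checking each string in L1 against L2:
  'aa': in L2? Yes
  'aaa': in L2? Yes
  'ab': in L2? Yes
  'ba': in L2? Yes
  'bb': in L2? Yes
Intersection = {aa, aaa, ab, ba, bb}
|L1 ∩ L2| = 5

5


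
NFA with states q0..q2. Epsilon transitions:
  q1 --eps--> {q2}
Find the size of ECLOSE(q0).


Starting from q0
Initialize closure = {q0}
q0 has no outgoing epsilon transitions -> nothing to add
Final closure: {q0}
Size = 1

1


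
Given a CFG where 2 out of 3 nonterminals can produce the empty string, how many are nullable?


Nonterminals: {S, A, B}
A nonterminal is nullable if it can derive epsilon
Counting nullable nonterminals: 2
Total nullable = 2

2


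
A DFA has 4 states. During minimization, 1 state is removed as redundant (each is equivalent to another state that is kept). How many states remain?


Original DFA: 4 states
Redundant states removed: 1
Minimized states = original - removed
= 4 - 1
= 3

3


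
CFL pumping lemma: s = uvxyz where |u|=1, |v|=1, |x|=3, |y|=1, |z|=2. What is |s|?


|s| = |u| + |v| + |x| + |y| + |z|
= 1 + 1 + 3 + 1 + 2
= 2 + 3 + 3
= 5 + 3
= 8

8


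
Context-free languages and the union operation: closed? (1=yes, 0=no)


CFL closure properties:
  Closed under: union, concatenation, Kleene star
  NOT closed under: intersection, complement
Operation 'union' is in closed list -> Yes (closed)

1


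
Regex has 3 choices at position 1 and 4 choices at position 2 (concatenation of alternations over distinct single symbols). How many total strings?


First group: 3 alternatives
Second group: 4 alternatives
Concatenation: each choice from group 1 pairs with each from group 2
Total = 3 x 4 = 12

12


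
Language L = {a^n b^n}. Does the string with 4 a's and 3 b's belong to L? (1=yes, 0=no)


Language requires equal numbers of a's and b's
PDA pushes for each 'a', pops for each 'b'
Number of a's = 4
Number of b's = 3
4 != 3 -> Reject

0


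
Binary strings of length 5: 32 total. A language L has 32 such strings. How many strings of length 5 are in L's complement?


Alphabet: {0,1}
String length: 5
Total strings of length 5 = 2^5 = 32
Strings in L = 32
Complement = total - |L|
= 32 - 32
= 0

0


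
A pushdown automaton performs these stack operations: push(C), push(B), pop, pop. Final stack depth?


Tracing stack operations:
  push(C) -> stack = [C], depth=1
  push(B) -> stack = [C,B], depth=2
  pop -> removed B, stack = [C], depth=1
  pop -> removed C, stack = [], depth=0
Final depth = 0

0


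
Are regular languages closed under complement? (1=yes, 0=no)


Regular languages are closed under:
- Union (DFA product construction)
- Intersection (DFA product construction)
- Complement (swap accept/reject states)
- Concatenation (NFA construction)
- Kleene star (NFA construction)
complement is in this list
Therefore: closed

1


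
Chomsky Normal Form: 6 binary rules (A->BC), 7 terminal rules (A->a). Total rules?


CNF allows two rule forms:
  A -> BC (binary): 6 rules
  A -> a (terminal): 7 rules
Total = 6 + 7 = 13

13


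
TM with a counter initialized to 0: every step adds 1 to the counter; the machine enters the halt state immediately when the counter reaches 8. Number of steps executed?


Counter starts at 0. Counting sequence:
  Step 1: counter = 1
  Step 2: counter = 2
  Step 3: counter = 3
  Step 4: counter = 4
  Step 5: counter = 5
  Step 6: counter = 6
  Step 7: counter = 7
  Step 8: counter = 8
Counter reached 8 -> halt
Total steps = 8

8


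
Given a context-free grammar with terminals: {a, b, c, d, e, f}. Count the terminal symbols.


Terminal symbols: a, b, c, d, e, f
Counting each: a (#1), b (#2), c (#3), d (#4), e (#5), f (#6)
Total = 6

6


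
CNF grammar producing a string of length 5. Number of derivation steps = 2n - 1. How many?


Chomsky Normal Form derivation:
String length n = 5
Each step either:
  - Splits a nonterminal into two (n-1 such steps)
  - Converts a nonterminal to terminal (n such steps)
Total = (n-1) + n = 2n - 1
= 2(5) - 1
= 10 - 1
= 9

9


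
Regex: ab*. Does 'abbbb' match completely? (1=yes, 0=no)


Pattern: ab*
String: 'abbbb'
Pattern requires: exactly one 'a' followed by zero or more 'b's
First char is 'a' -> OK
Rest 'bbbb': all b's? Yes
Result: 1

1


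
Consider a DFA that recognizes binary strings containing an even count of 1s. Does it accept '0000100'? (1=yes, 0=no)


DFA has 2 states: q_even (start, accept=yes) and q_odd
Processing string '0000100' character by character:
  Position 0: read '0', 1-count=0 -> q_even (no change)
  Position 1: read '0', 1-count=0 -> q_even (no change)
  Position 2: read '0', 1-count=0 -> q_even (no change)
  Position 3: read '0', 1-count=0 -> q_even (no change)
  Position 4: read '1', 1-count=1 -> q_odd
  Position 5: read '0', 1-count=1 -> q_odd (no change)
  Position 6: read '0', 1-count=1 -> q_odd (no change)
Final state: q_odd, total 1s = 1 (odd); the DFA requires an even count -> reject

0


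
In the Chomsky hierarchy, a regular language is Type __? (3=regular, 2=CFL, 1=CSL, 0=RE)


Chomsky hierarchy levels:
  Type 3: Regular (DFA/NFA/regex)
  Type 2: Context-free (PDA)
  Type 1: Context-sensitive
  Type 0: Recursively enumerable (TM)
'regular' corresponds to Type 3

3


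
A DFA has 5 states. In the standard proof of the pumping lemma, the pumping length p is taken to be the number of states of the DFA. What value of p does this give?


Pumping lemma for regular languages (standard proof):
Take p = |Q|, the number of DFA states.
Any string of length >= |Q| passes through |Q|+1 states while reading its first |Q| symbols,
so by pigeonhole some state repeats, giving the loop that can be pumped.
Here |Q| = 5
Therefore the proof uses p = 5

5


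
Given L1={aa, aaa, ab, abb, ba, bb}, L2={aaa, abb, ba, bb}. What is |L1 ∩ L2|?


L1 = {aa, aaa, ab, abb, ba, bb}
L2 = {aaa, abb, ba, bb}
Checking each string in L1 against L2:
  'aa': in L2? No
  'aaa': in L2? Yes
  'ab': in L2? No
  'abb': in L2? Yes
  'ba': in L2? Yes
  'bb': in L2? Yes
Intersection = {aaa, abb, ba, bb}
|L1 ∩ L2| = 4

4


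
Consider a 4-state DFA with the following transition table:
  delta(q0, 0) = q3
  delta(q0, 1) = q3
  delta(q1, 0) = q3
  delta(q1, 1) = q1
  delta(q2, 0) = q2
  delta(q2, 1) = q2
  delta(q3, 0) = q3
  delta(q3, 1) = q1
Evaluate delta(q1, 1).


Looking up transition function:
delta(q1, 1) in the table
Row: q1, Column: 1
Result: q1

q1


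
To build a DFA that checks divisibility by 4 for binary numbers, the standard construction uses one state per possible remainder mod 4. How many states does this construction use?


Divisibility by 4 is tracked via the remainder mod 4: 0, 1, ..., 3
The construction assigns one state to each remainder
Number of remainders = 4

4


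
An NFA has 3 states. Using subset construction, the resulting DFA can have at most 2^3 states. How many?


NFA has 3 states
Subset construction: each DFA state = subset of NFA states
Maximum subsets = 2^3
2^3 = 8

8


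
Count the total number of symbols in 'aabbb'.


String: 'aabbb'
Counting characters:
  'a' appears 2 time(s)
  'b' appears 3 time(s)
Total length = 2 + 3 = 5

5


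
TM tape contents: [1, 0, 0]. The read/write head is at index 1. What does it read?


Tape: [1, 0, 0]
Positions: 0 1 2
Values:    1 0 0
Head at position 1
tape[1] = 0

0


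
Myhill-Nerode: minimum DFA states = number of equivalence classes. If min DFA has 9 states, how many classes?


Myhill-Nerode theorem:
Number of equivalence classes = number of states in minimal DFA
Minimal DFA states = 9
Therefore equivalence classes = 9

9


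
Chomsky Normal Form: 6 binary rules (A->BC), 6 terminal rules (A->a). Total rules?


CNF allows two rule forms:
  A -> BC (binary): 6 rules
  A -> a (terminal): 6 rules
Total = 6 + 6 = 12

12


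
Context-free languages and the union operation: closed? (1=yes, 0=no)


CFL closure properties:
  Closed under: union, concatenation, Kleene star
  NOT closed under: intersection, complement
Operation 'union' is in closed list -> Yes (closed)

1


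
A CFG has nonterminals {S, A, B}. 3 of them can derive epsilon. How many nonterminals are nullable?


Nonterminals: {S, A, B}
A nonterminal is nullable if it can derive epsilon
Counting nullable nonterminals: 3
Total nullable = 3

3


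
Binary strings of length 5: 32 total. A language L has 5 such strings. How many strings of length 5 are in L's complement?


Alphabet: {0,1}
String length: 5
Total strings of length 5 = 2^5 = 32
Strings in L = 5
Complement = total - |L|
= 32 - 5
= 27

27


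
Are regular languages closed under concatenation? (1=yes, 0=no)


Regular languages are closed under:
- Union (DFA product construction)
- Intersection (DFA product construction)
- Complement (swap accept/reject states)
- Concatenation (NFA construction)
- Kleene star (NFA construction)
concatenation is in this list
Therefore: closed

1


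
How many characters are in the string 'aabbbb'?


String: 'aabbbb'
Counting characters:
  'a' appears 2 time(s)
  'b' appears 4 time(s)
Total length = 2 + 4 = 6

6


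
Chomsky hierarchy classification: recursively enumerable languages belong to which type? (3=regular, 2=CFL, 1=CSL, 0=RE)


Chomsky hierarchy levels:
  Type 3: Regular (DFA/NFA/regex)
  Type 2: Context-free (PDA)
  Type 1: Context-sensitive
  Type 0: Recursively enumerable (TM)
'recursively enumerable' corresponds to Type 0

0


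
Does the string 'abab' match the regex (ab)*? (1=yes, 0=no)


Pattern: (ab)*
String: 'abab'
Pattern requires: zero or more repetitions of 'ab'
Pairs: ['ab', 'ab']
All pairs are 'ab'? Yes
Result: 1

1


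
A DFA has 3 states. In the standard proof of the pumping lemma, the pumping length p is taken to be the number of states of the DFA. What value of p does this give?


Pumping lemma for regular languages (standard proof):
Take p = |Q|, the number of DFA states.
Any string of length >= |Q| passes through |Q|+1 states while reading its first |Q| symbols,
so by pigeonhole some state repeats, giving the loop that can be pumped.
Here |Q| = 3
Therefore the proof uses p = 3

3


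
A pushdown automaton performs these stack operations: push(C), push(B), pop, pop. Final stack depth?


Tracing stack operations:
  push(C) -> stack = [C], depth=1
  push(B) -> stack = [C,B], depth=2
  pop -> removed B, stack = [C], depth=1
  pop -> removed C, stack = [], depth=0
Final depth = 0

0


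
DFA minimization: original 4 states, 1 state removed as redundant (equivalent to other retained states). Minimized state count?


Original DFA: 4 states
Redundant states removed: 1
Minimized states = original - removed
= 4 - 1
= 3

3


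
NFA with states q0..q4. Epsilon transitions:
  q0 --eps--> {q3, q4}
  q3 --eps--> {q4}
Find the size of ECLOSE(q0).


Starting from q0
Initialize closure = {q0}
Follow epsilon from q0 -> add q3
Follow epsilon from q0 -> add q4
Final closure: {q0, q3, q4}
Size = 3

3


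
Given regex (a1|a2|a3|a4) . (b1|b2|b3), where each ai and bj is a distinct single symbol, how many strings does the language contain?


First group: 4 alternatives
Second group: 3 alternatives
Concatenation: each choice from group 1 pairs with each from group 2
Total = 4 x 3 = 12

12


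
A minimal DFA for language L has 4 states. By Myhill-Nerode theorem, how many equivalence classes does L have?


Myhill-Nerode theorem:
Number of equivalence classes = number of states in minimal DFA
Minimal DFA states = 4
Therefore equivalence classes = 4

4


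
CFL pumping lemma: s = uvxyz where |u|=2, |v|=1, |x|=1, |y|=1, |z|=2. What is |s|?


|s| = |u| + |v| + |x| + |y| + |z|
= 2 + 1 + 1 + 1 + 2
= 3 + 1 + 3
= 4 + 3
= 7

7


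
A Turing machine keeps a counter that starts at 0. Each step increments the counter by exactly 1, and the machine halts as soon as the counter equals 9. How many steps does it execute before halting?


Counter starts at 0. Counting sequence:
  Step 1: counter = 1
  Step 2: counter = 2
  Step 3: counter = 3
  Step 4: counter = 4
  Step 5: counter = 5
  Step 6: counter = 6
  ...
  Step 9: counter = 9
Counter reached 9 -> halt
Total steps = 9

9


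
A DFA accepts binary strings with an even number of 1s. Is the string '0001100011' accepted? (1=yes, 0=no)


DFA has 2 states: q_even (start, accept=yes) and q_odd
Processing string '0001100011' character by character:
  Position 0: read '0', 1-count=0 -> q_even (no change)
  Position 1: read '0', 1-count=0 -> q_even (no change)
  Position 2: read '0', 1-count=0 -> q_even (no change)
  Position 3: read '1', 1-count=1 -> q_odd
  Position 4: read '1', 1-count=2 -> q_even
  Position 5: read '0', 1-count=2 -> q_even (no change)
  Position 6: read '0', 1-count=2 -> q_even (no change)
  Position 7: read '0', 1-count=2 -> q_even (no change)
  Position 8: read '1', 1-count=3 -> q_odd
  Position 9: read '1', 1-count=4 -> q_even
Final state: q_even, total 1s = 4 (even); the DFA requires an even count -> accept

1


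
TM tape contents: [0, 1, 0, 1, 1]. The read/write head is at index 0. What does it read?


Tape: [0, 1, 0, 1, 1]
Positions: 0 1 2 3 4
Values:    0 1 0 1 1
Head at position 0
tape[0] = 0

0


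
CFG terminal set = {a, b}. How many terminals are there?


Terminal symbols: a, b
Counting each: a (#1), b (#2)
Total = 2

2


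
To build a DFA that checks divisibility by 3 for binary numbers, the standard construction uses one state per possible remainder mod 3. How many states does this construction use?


Divisibility by 3 is tracked via the remainder mod 3: 0, 1, ..., 2
The construction assigns one state to each remainder
Number of remainders = 3

3


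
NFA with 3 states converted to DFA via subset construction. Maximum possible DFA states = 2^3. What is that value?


NFA has 3 states
Subset construction: each DFA state = subset of NFA states
Maximum subsets = 2^3
2^3 = 8

8


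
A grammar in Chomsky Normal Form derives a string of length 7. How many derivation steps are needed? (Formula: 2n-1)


Chomsky Normal Form derivation:
String length n = 7
Each step either:
  - Splits a nonterminal into two (n-1 such steps)
  - Converts a nonterminal to terminal (n such steps)
Total = (n-1) + n = 2n - 1
= 2(7) - 1
= 14 - 1
= 13

13


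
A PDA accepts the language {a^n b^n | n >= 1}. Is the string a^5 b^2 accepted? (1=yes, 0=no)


Language requires equal numbers of a's and b's
PDA pushes for each 'a', pops for each 'b'
Number of a's = 5
Number of b's = 2
5 != 2 -> Reject

0


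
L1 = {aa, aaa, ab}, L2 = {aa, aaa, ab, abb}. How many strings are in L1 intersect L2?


L1 = {aa, aaa, ab}
L2 = {aa, aaa, ab, abb}
Checking each string in L1 against L2:
  'aa': in L2? Yes
  'aaa': in L2? Yes
  'ab': in L2? Yes
Intersection = {aa, aaa, ab}
|L1 ∩ L2| = 3

3


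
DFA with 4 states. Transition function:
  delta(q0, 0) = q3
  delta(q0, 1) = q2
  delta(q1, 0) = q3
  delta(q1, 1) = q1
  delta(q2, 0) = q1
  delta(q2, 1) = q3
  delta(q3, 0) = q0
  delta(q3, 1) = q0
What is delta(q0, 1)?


Looking up transition function:
delta(q0, 1) in the table
Row: q0, Column: 1
Result: q2

q2


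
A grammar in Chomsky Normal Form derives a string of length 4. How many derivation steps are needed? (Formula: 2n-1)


Chomsky Normal Form derivation:
String length n = 4
Each step either:
  - Splits a nonterminal into two (n-1 such steps)
  - Converts a nonterminal to terminal (n such steps)
Total = (n-1) + n = 2n - 1
= 2(4) - 1
= 8 - 1
= 7

7


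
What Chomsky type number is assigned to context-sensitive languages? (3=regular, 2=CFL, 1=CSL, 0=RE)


Chomsky hierarchy levels:
  Type 3: Regular (DFA/NFA/regex)
  Type 2: Context-free (PDA)
  Type 1: Context-sensitive
  Type 0: Recursively enumerable (TM)
'context-sensitive' corresponds to Type 1

1


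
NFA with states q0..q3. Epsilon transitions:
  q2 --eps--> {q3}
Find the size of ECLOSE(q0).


Starting from q0
Initialize closure = {q0}
q0 has no outgoing epsilon transitions -> nothing to add
Final closure: {q0}
Size = 1

1


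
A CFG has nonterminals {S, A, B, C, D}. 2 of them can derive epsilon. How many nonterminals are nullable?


Nonterminals: {S, A, B, C, D}
A nonterminal is nullable if it can derive epsilon
Counting nullable nonterminals: 2
Total nullable = 2

2


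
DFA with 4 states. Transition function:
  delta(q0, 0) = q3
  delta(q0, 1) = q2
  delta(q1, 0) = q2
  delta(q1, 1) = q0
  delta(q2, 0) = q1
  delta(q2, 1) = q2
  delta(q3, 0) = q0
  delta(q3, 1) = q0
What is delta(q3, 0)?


Looking up transition function:
delta(q3, 0) in the table
Row: q3, Column: 0
Result: q0

q0


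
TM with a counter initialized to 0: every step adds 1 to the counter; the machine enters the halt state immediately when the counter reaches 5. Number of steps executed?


Counter starts at 0. Counting sequence:
  Step 1: counter = 1
  Step 2: counter = 2
  Step 3: counter = 3
  Step 4: counter = 4
  Step 5: counter = 5
Counter reached 5 -> halt
Total steps = 5

5


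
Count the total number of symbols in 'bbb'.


String: 'bbb'
Counting characters:
  'b' appears 3 time(s)
Total length = 0 + 3 = 3

3


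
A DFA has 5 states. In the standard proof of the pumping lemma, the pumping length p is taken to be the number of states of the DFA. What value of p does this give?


Pumping lemma for regular languages (standard proof):
Take p = |Q|, the number of DFA states.
Any string of length >= |Q| passes through |Q|+1 states while reading its first |Q| symbols,
so by pigeonhole some state repeats, giving the loop that can be pumped.
Here |Q| = 5
Therefore the proof uses p = 5

5


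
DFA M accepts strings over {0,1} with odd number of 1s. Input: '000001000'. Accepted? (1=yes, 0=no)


DFA has 2 states: q_even (start, accept=no) and q_odd
Processing string '000001000' character by character:
  Position 0: read '0', 1-count=0 -> q_even (no change)
  Position 1: read '0', 1-count=0 -> q_even (no change)
  Position 2: read '0', 1-count=0 -> q_even (no change)
  Position 3: read '0', 1-count=0 -> q_even (no change)
  Position 4: read '0', 1-count=0 -> q_even (no change)
  Position 5: read '1', 1-count=1 -> q_odd
  Position 6: read '0', 1-count=1 -> q_odd (no change)
  Position 7: read '0', 1-count=1 -> q_odd (no change)
  Position 8: read '0', 1-count=1 -> q_odd (no change)
Final state: q_odd, total 1s = 1 (odd); the DFA requires an odd count -> accept

1


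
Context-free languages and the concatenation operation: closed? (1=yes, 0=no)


CFL closure properties:
  Closed under: union, concatenation, Kleene star
  NOT closed under: intersection, complement
Operation 'concatenation' is in closed list -> Yes (closed)

1


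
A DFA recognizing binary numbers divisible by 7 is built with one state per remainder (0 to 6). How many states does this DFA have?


Divisibility by 7 is tracked via the remainder mod 7: 0, 1, ..., 6
The construction assigns one state to each remainder
Number of remainders = 7

7


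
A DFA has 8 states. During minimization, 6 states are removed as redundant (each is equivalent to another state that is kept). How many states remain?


Original DFA: 8 states
Redundant states removed: 6
Minimized states = original - removed
= 8 - 6
= 2

2


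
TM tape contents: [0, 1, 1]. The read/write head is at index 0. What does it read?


Tape: [0, 1, 1]
Positions: 0 1 2
Values:    0 1 1
Head at position 0
tape[0] = 0

0


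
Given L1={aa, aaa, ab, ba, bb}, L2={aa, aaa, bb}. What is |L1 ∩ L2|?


L1 = {aa, aaa, ab, ba, bb}
L2 = {aa, aaa, bb}
Checking each string in L1 against L2:
  'aa': in L2? Yes
  'aaa': in L2? Yes
  'ab': in L2? No
  'ba': in L2? No
  'bb': in L2? Yes
Intersection = {aa, aaa, bb}
|L1 ∩ L2| = 3

3


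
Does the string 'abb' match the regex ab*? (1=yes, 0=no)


Pattern: ab*
String: 'abb'
Pattern requires: exactly one 'a' followed by zero or more 'b's
First char is 'a' -> OK
Rest 'bb': all b's? Yes
Result: 1

1


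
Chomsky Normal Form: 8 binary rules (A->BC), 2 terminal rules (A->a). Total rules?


CNF allows two rule forms:
  A -> BC (binary): 8 rules
  A -> a (terminal): 2 rules
Total = 8 + 2 = 10

10


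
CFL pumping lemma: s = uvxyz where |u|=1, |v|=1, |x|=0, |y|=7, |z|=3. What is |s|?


|s| = |u| + |v| + |x| + |y| + |z|
= 1 + 1 + 0 + 7 + 3
= 2 + 0 + 10
= 2 + 10
= 12

12


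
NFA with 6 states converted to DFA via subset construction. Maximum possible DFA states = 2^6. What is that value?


NFA has 6 states
Subset construction: each DFA state = subset of NFA states
Maximum subsets = 2^6
2^6 = 64

64


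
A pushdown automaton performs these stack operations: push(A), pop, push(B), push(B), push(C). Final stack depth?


Tracing stack operations:
  push(A) -> stack = [A], depth=1
  pop -> removed A, stack = [], depth=0
  push(B) -> stack = [B], depth=1
  push(B) -> stack = [B,B], depth=2
  push(C) -> stack = [B,B,C], depth=3
Final depth = 3

3


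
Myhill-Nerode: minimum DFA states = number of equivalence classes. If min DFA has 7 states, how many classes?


Myhill-Nerode theorem:
Number of equivalence classes = number of states in minimal DFA
Minimal DFA states = 7
Therefore equivalence classes = 7

7


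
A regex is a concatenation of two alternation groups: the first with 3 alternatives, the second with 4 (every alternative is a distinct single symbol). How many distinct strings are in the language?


First group: 3 alternatives
Second group: 4 alternatives
Concatenation: each choice from group 1 pairs with each from group 2
Total = 3 x 4 = 12

12


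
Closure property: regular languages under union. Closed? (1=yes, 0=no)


Regular languages are closed under:
- Union (DFA product construction)
- Intersection (DFA product construction)
- Complement (swap accept/reject states)
- Concatenation (NFA construction)
- Kleene star (NFA construction)
union is in this list
Therefore: closed

1


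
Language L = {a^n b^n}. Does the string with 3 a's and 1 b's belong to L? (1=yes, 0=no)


Language requires equal numbers of a's and b's
PDA pushes for each 'a', pops for each 'b'
Number of a's = 3
Number of b's = 1
3 != 1 -> Reject

0


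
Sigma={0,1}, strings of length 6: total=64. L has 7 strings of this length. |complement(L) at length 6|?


Alphabet: {0,1}
String length: 6
Total strings of length 6 = 2^6 = 64
Strings in L = 7
Complement = total - |L|
= 64 - 7
= 57

57


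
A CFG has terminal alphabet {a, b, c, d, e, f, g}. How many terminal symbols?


Terminal symbols: a, b, c, d, e, f, g
Counting each: a (#1), b (#2), c (#3), d (#4), e (#5), f (#6), g (#7)
Total = 7

7


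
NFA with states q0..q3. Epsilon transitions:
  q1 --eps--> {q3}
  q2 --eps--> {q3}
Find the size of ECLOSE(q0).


Starting from q0
Initialize closure = {q0}
q0 has no outgoing epsilon transitions -> nothing to add
Final closure: {q0}
Size = 1

1


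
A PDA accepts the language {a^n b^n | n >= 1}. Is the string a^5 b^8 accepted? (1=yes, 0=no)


Language requires equal numbers of a's and b's
PDA pushes for each 'a', pops for each 'b'
Number of a's = 5
Number of b's = 8
5 != 8 -> Reject

0


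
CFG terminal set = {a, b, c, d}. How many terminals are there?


Terminal symbols: a, b, c, d
Counting each: a (#1), b (#2), c (#3), d (#4)
Total = 4

4


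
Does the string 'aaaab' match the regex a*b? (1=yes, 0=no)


Pattern: a*b
String: 'aaaab'
Pattern requires: zero or more 'a's followed by exactly one 'b'
Found 4 leading 'a's
Remaining: 'b'
Remaining is exactly 'b' -> match
Result: 1

1


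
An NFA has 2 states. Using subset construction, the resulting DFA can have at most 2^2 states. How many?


NFA has 2 states
Subset construction: each DFA state = subset of NFA states
Maximum subsets = 2^2
2^2 = 4

4


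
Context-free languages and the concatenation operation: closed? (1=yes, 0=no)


CFL closure properties:
  Closed under: union, concatenation, Kleene star
  NOT closed under: intersection, complement
Operation 'concatenation' is in closed list -> Yes (closed)

1


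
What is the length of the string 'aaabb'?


String: 'aaabb'
Counting characters:
  'a' appears 3 time(s)
  'b' appears 2 time(s)
Total length = 3 + 2 = 5

5


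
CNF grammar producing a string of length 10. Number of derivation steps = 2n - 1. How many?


Chomsky Normal Form derivation:
String length n = 10
Each step either:
  - Splits a nonterminal into two (n-1 such steps)
  - Converts a nonterminal to terminal (n such steps)
Total = (n-1) + n = 2n - 1
= 2(10) - 1
= 20 - 1
= 19

19


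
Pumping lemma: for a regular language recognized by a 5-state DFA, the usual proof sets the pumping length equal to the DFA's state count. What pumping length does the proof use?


Pumping lemma for regular languages (standard proof):
Take p = |Q|, the number of DFA states.
Any string of length >= |Q| passes through |Q|+1 states while reading its first |Q| symbols,
so by pigeonhole some state repeats, giving the loop that can be pumped.
Here |Q| = 5
Therefore the proof uses p = 5

5


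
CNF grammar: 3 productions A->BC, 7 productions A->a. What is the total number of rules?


CNF allows two rule forms:
  A -> BC (binary): 3 rules
  A -> a (terminal): 7 rules
Total = 3 + 7 = 10

10


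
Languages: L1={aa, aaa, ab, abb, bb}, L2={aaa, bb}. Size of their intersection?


L1 = {aa, aaa, ab, abb, bb}
L2 = {aaa, bb}
Checking each string in L1 against L2:
  'aa': in L2? No
  'aaa': in L2? Yes
  'ab': in L2? No
  'abb': in L2? No
  'bb': in L2? Yes
Intersection = {aaa, bb}
|L1 ∩ L2| = 2

2


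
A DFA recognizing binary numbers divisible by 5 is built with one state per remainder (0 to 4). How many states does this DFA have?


Divisibility by 5 is tracked via the remainder mod 5: 0, 1, ..., 4
The construction assigns one state to each remainder
Number of remainders = 5

5


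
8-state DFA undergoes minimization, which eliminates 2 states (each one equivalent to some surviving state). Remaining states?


Original DFA: 8 states
Redundant states removed: 2
Minimized states = original - removed
= 8 - 2
= 6

6


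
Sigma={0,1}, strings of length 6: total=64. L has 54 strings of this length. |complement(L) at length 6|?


Alphabet: {0,1}
String length: 6
Total strings of length 6 = 2^6 = 64
Strings in L = 54
Complement = total - |L|
= 64 - 54
= 10

10


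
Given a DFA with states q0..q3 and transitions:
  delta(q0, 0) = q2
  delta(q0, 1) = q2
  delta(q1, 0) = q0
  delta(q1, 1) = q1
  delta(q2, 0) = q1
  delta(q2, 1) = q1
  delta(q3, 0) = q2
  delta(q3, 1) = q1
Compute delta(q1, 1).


Looking up transition function:
delta(q1, 1) in the table
Row: q1, Column: 1
Result: q1

q1


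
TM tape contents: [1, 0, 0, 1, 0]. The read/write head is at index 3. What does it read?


Tape: [1, 0, 0, 1, 0]
Positions: 0 1 2 3 4
Values:    1 0 0 1 0
Head at position 3
tape[3] = 1

1


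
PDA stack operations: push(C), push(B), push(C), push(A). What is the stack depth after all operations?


Tracing stack operations:
  push(C) -> stack = [C], depth=1
  push(B) -> stack = [C,B], depth=2
  push(C) -> stack = [C,B,C], depth=3
  push(A) -> stack = [C,B,C,A], depth=4
Final depth = 4

4


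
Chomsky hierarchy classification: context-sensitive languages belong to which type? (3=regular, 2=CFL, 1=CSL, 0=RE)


Chomsky hierarchy levels:
  Type 3: Regular (DFA/NFA/regex)
  Type 2: Context-free (PDA)
  Type 1: Context-sensitive
  Type 0: Recursively enumerable (TM)
'context-sensitive' corresponds to Type 1

1


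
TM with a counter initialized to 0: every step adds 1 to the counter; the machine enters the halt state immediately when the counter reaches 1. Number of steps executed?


Counter starts at 0. Counting sequence:
  Step 1: counter = 1
Counter reached 1 -> halt
Total steps = 1

1


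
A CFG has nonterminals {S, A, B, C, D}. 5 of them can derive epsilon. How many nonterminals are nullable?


Nonterminals: {S, A, B, C, D}
A nonterminal is nullable if it can derive epsilon
Counting nullable nonterminals: 5
Total nullable = 5

5


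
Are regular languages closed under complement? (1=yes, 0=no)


Regular languages are closed under:
- Union (DFA product construction)
- Intersection (DFA product construction)
- Complement (swap accept/reject states)
- Concatenation (NFA construction)
- Kleene star (NFA construction)
complement is in this list
Therefore: closed

1


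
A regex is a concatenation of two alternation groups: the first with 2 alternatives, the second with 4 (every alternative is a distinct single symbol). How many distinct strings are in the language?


First group: 2 alternatives
Second group: 4 alternatives
Concatenation: each choice from group 1 pairs with each from group 2
Total = 2 x 4 = 8

8


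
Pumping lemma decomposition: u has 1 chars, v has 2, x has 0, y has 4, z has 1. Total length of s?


|s| = |u| + |v| + |x| + |y| + |z|
= 1 + 2 + 0 + 4 + 1
= 3 + 0 + 5
= 3 + 5
= 8

8


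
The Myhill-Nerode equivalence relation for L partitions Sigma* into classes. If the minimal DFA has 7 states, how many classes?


Myhill-Nerode theorem:
Number of equivalence classes = number of states in minimal DFA
Minimal DFA states = 7
Therefore equivalence classes = 7

7


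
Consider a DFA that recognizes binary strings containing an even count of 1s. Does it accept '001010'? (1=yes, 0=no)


DFA has 2 states: q_even (start, accept=yes) and q_odd
Processing string '001010' character by character:
  Position 0: read '0', 1-count=0 -> q_even (no change)
  Position 1: read '0', 1-count=0 -> q_even (no change)
  Position 2: read '1', 1-count=1 -> q_odd
  Position 3: read '0', 1-count=1 -> q_odd (no change)
  Position 4: read '1', 1-count=2 -> q_even
  Position 5: read '0', 1-count=2 -> q_even (no change)
Final state: q_even, total 1s = 2 (even); the DFA requires an even count -> accept

1


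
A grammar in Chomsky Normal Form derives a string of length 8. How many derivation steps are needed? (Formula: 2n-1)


Chomsky Normal Form derivation:
String length n = 8
Each step either:
  - Splits a nonterminal into two (n-1 such steps)
  - Converts a nonterminal to terminal (n such steps)
Total = (n-1) + n = 2n - 1
= 2(8) - 1
= 16 - 1
= 15

15


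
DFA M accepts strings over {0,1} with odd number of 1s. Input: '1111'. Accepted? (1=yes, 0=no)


DFA has 2 states: q_even (start, accept=no) and q_odd
Processing string '1111' character by character:
  Position 0: read '1', 1-count=1 -> q_odd
  Position 1: read '1', 1-count=2 -> q_even
  Position 2: read '1', 1-count=3 -> q_odd
  Position 3: read '1', 1-count=4 -> q_even
Final state: q_even, total 1s = 4 (even); the DFA requires an odd count -> reject

0


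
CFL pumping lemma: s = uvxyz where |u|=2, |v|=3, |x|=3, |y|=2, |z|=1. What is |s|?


|s| = |u| + |v| + |x| + |y| + |z|
= 2 + 3 + 3 + 2 + 1
= 5 + 3 + 3
= 8 + 3
= 11

11


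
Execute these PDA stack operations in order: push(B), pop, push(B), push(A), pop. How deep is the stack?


Tracing stack operations:
  push(B) -> stack = [B], depth=1
  pop -> removed B, stack = [], depth=0
  push(B) -> stack = [B], depth=1
  push(A) -> stack = [B,A], depth=2
  pop -> removed A, stack = [B], depth=1
Final depth = 1

1


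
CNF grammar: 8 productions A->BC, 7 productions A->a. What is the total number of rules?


CNF allows two rule forms:
  A -> BC (binary): 8 rules
  A -> a (terminal): 7 rules
Total = 8 + 7 = 15

15


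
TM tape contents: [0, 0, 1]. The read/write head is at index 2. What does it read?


Tape: [0, 0, 1]
Positions: 0 1 2
Values:    0 0 1
Head at position 2
tape[2] = 1

1


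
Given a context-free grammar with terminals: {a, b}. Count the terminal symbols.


Terminal symbols: a, b
Counting each: a (#1), b (#2)
Total = 2

2


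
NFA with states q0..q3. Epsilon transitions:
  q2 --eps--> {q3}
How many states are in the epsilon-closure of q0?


Starting from q0
Initialize closure = {q0}
q0 has no outgoing epsilon transitions -> nothing to add
Final closure: {q0}
Size = 1

1


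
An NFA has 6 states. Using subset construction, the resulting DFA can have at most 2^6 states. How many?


NFA has 6 states
Subset construction: each DFA state = subset of NFA states
Maximum subsets = 2^6
2^6 = 64

64


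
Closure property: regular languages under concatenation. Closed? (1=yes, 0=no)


Regular languages are closed under:
- Union (DFA product construction)
- Intersection (DFA product construction)
- Complement (swap accept/reject states)
- Concatenation (NFA construction)
- Kleene star (NFA construction)
concatenation is in this list
Therefore: closed

1
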